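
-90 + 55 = -35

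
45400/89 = 510 + 10/89≈510.11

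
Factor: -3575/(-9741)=3^(-1)*5^2*11^1*13^1*17^(-1)*191^(-1)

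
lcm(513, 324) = 6156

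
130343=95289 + 35054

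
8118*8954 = 72688572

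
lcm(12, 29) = 348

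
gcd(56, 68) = 4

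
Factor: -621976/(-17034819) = 2^3*3^(-1)*77747^1*5678273^(-1)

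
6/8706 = 1/1451 ≈ 0.000689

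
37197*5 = 185985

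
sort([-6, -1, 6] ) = [-6, -1, 6] 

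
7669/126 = 60 + 109/126 ≈ 60.87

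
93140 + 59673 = 152813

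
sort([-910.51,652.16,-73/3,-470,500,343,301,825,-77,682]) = [-910.51,-470,-77,-73/3,301,343,500,652.16,682,825]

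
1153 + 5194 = 6347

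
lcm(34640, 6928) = 34640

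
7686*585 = 4496310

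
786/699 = 1 + 29/233 ≈ 1.12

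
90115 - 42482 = 47633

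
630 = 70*9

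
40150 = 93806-53656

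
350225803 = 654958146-304732343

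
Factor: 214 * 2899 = 2^1 * 13^1 * 107^1 * 223^1 = 620386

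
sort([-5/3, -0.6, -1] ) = [-5/3, -1, -0.6] 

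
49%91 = 49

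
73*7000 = 511000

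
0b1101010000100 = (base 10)6788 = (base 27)98b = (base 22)e0c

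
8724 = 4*2181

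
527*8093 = 4265011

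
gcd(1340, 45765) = 5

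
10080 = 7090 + 2990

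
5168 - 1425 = 3743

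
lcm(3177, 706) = 6354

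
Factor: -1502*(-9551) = 2^1*751^1*9551^1 = 14345602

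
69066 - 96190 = -27124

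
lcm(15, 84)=420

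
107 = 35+72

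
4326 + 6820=11146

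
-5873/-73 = 80 + 33/73 ≈ 80.45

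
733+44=777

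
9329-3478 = 5851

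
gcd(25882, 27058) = 2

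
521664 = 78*6688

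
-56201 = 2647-58848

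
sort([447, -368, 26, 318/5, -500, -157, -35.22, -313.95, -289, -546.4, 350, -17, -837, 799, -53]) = [-837, -546.4, -500, -368, -313.95, -289, -157, -53, -35.22, -17, 26, 318/5, 350, 447, 799]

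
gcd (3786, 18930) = 3786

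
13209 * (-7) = -92463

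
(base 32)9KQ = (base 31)A8O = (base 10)9882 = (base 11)7474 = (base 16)269A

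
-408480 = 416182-824662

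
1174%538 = 98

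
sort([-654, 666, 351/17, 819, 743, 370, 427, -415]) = [-654, -415, 351/17, 370, 427, 666, 743, 819]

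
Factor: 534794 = 2^1*13^1*67^1*307^1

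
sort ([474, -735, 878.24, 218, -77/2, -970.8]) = [-970.8, -735, -77/2, 218, 474, 878.24]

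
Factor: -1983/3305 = -1 * 3^1 * 5^(-1) = -3/5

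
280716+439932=720648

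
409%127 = 28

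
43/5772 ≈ 0.00745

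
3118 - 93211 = -90093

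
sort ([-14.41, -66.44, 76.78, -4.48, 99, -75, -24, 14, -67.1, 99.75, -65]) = [-75, -67.1, -66.44, -65, -24, -14.41, -4.48, 14, 76.78, 99, 99.75]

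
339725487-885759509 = -546034022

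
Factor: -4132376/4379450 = -1 * 2^2 * 5^ (-2) * 163^1 * 3169^1 * 87589^ (-1) = -2066188/2189725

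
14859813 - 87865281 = -73005468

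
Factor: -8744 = -1*2^3*1093^1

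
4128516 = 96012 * 43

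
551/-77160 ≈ -0.00714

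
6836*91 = 622076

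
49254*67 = 3300018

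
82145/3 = 27381+2/3≈27381.67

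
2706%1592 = 1114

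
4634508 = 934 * 4962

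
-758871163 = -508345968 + -250525195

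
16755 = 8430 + 8325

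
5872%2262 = 1348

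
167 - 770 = -603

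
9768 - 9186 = 582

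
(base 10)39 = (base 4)213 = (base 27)1c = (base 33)16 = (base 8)47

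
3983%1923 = 137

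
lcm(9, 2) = 18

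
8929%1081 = 281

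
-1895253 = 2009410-3904663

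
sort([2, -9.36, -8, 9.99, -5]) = [-9.36, -8, -5, 2, 9.99]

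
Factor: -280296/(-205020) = 2^1 * 5^(-1) * 67^(-1) * 229^1 = 458/335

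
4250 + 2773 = 7023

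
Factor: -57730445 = -1 * 5^1 * 29^2 * 13729^1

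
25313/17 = 1489 = 1489.00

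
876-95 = 781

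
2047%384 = 127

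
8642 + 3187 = 11829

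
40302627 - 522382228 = -482079601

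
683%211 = 50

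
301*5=1505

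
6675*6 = 40050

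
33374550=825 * 40454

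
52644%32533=20111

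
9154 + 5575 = 14729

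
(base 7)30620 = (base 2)1110101010111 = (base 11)5709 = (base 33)6tk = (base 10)7511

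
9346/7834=1 + 756/3917 ≈ 1.19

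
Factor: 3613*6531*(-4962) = -1*2^1*3^2*7^1*311^1*827^1*3613^1 = -117085847886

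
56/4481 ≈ 0.0125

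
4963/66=75 + 13/66 ≈ 75.20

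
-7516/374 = -20-18/187 ≈ -20.10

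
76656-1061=75595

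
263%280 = 263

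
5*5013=25065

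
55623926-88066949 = -32443023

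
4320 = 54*80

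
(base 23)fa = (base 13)214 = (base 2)101100011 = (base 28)cj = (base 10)355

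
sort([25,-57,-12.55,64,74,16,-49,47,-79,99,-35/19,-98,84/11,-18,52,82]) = [-98,-79,-57,-49,-18,-12.55,-35/19,84/11,16,25,47,52,64,74,82,99]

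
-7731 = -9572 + 1841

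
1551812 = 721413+830399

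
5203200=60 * 86720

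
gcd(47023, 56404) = 59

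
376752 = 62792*6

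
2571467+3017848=5589315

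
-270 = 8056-8326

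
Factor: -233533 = -1*43^1*5431^1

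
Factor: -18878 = -1*2^1*9439^1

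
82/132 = 41/66 ≈ 0.621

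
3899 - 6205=-2306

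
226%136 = 90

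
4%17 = 4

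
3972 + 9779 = 13751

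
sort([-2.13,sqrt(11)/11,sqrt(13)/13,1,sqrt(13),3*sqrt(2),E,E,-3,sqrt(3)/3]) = [-3,-2.13,sqrt(13)/13,sqrt(11)/11,sqrt(3)/3,1,E,E,sqrt(13),3*sqrt(2)]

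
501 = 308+193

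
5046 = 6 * 841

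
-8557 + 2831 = -5726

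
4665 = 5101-436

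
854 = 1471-617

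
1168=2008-840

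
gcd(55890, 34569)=207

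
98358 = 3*32786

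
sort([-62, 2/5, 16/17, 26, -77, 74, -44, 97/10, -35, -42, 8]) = [-77, -62, -44, -42, -35, 2/5, 16/17, 8, 97/10, 26, 74]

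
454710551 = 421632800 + 33077751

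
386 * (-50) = -19300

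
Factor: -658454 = -1 * 2^1 * 71^1 * 4637^1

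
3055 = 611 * 5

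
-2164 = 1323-3487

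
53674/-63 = -851 - 61/63 ≈ -851.97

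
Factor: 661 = 661^1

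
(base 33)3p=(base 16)7c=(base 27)4g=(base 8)174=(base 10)124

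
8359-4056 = 4303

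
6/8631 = 2/2877≈0.000695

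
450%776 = 450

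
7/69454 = 1/9922 ≈ 0.000101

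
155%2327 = 155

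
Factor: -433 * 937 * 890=-1 * 2^1 * 5^1 * 89^1 * 433^1 * 937^1=-361091690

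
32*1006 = 32192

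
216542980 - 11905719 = 204637261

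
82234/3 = 27411 + 1/3 ≈ 27411.33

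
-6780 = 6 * (-1130)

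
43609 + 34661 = 78270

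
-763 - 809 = -1572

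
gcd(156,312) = 156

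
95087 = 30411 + 64676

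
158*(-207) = -32706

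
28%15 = 13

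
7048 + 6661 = 13709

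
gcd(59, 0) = 59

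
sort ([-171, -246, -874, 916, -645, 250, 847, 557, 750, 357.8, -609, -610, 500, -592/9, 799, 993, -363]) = [-874, -645, -610, -609, -363, -246, -171, -592/9, 250, 357.8, 500, 557, 750, 799, 847, 916, 993]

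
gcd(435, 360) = 15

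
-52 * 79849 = -4152148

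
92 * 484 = 44528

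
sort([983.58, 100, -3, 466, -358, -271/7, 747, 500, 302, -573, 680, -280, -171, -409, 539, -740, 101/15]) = [-740, -573, -409, -358, -280, -171, -271/7, -3, 101/15, 100, 302, 466, 500, 539, 680, 747, 983.58]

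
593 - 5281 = -4688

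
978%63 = 33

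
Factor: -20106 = -1*2^1*3^2*1117^1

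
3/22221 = 1/7407≈0.000135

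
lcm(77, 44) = 308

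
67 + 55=122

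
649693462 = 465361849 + 184331613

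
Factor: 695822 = 2^1*37^1*9403^1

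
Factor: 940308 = 2^2*3^1*127^1*617^1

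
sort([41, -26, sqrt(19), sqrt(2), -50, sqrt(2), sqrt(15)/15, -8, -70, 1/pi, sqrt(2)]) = [-70, -50, -26, -8, sqrt(15)/15, 1/pi, sqrt(2), sqrt(2), sqrt(2), sqrt(19), 41]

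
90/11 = 8 + 2/11 ≈ 8.18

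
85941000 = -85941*(-1000)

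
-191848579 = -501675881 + 309827302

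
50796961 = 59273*857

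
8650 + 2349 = 10999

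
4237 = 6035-1798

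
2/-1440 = -1/720 ≈ -0.00139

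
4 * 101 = 404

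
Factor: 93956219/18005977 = 7^1 * 11^(-1) * 19^(-1) * 23^2 * 101^(-1) * 853^(-1) * 25373^1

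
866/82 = 10 + 23/41 ≈ 10.56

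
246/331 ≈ 0.743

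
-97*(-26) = 2522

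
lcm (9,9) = 9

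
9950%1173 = 566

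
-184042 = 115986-300028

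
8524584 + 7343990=15868574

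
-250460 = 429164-679624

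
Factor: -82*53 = -1*2^1*41^1*53^1 = -4346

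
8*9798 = 78384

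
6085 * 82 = 498970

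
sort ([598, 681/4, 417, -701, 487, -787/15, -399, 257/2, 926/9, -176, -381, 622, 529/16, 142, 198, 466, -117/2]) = [-701, -399, -381, -176, -117/2, -787/15, 529/16, 926/9, 257/2, 142, 681/4, 198, 417, 466, 487, 598, 622]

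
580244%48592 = 45732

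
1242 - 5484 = -4242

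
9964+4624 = 14588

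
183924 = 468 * 393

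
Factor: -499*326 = -1*2^1*163^1*499^1 = -162674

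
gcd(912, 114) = 114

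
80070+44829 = 124899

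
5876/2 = 2938 = 2938.00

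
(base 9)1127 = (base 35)nu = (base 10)835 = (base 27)13p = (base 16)343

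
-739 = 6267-7006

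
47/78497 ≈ 0.000599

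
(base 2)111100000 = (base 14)264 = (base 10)480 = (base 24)k0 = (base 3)122210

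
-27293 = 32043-59336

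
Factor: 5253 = 3^1*17^1*103^1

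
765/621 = 85/69 ≈ 1.23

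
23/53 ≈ 0.434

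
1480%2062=1480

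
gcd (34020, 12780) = 180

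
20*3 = 60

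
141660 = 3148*45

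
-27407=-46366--18959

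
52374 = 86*609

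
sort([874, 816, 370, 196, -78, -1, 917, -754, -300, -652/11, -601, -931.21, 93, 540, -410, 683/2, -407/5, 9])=[-931.21, -754, -601, -410, -300, -407/5, -78, -652/11, -1, 9, 93, 196, 683/2, 370, 540, 816, 874, 917]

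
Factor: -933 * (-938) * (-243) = -1 * 2^1 * 3^6 * 7^1 * 67^1 * 311^1 = -212662422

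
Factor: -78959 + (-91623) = -1*2^1*19^1*67^2 = -170582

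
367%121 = 4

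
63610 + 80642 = 144252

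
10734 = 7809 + 2925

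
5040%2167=706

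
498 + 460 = 958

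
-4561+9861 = 5300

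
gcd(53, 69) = 1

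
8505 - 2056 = 6449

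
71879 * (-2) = -143758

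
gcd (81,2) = 1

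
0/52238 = 0 = 0.00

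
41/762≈0.0538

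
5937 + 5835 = 11772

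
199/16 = 12+7/16 ≈ 12.44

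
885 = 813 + 72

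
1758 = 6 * 293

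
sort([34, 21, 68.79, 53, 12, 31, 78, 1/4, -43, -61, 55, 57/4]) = [-61, -43, 1/4, 12, 57/4, 21, 31, 34, 53, 55, 68.79, 78]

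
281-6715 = -6434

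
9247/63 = 1321/9 ≈ 146.78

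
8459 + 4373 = 12832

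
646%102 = 34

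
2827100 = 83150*34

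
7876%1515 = 301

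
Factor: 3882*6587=2^1*3^1*7^1*647^1*941^1=25570734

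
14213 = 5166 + 9047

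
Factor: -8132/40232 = -1*2^(-1)*19^1*47^(-1) = -19/94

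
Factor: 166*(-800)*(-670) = 2^7*5^3*67^1*83^1 = 88976000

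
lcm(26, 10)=130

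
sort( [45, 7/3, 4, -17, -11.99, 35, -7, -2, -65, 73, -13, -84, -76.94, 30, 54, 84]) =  [-84, -76.94, -65, -17, -13, -11.99, -7, -2, 7/3, 4, 30, 35, 45, 54, 73, 84]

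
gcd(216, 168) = 24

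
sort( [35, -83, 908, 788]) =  [-83, 35, 788, 908]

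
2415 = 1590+825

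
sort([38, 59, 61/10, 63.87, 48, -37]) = [-37, 61/10, 38, 48, 59, 63.87]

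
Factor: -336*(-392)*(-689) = -1*2^7*3^1*7^3*13^1*53^1 = -90749568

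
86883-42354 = 44529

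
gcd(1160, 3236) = 4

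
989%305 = 74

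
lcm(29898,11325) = 747450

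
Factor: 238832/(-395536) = -1*11^1*23^1*419^(-1) = -253/419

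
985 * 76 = 74860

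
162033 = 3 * 54011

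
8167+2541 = 10708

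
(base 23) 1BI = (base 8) 1440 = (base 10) 800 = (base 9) 1078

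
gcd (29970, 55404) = 162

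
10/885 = 2/177 ≈ 0.0113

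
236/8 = 59/2 = 29.50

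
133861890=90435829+43426061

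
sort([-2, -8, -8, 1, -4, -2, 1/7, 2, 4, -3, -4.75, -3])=[-8, -8, -4.75, -4, -3, -3, -2, -2, 1/7, 1, 2, 4]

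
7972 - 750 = 7222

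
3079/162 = 19+1/162 ≈ 19.01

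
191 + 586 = 777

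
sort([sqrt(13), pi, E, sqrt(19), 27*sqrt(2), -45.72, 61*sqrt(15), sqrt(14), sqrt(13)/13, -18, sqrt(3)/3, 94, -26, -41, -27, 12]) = [-45.72, -41, -27, -26, -18, sqrt(13)/13, sqrt(3)/3, E, pi, sqrt(13), sqrt(14), sqrt(19), 12, 27*sqrt(2), 94, 61*sqrt(15)]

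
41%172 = 41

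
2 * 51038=102076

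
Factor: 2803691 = 11^2 * 17^1 * 29^1 * 47^1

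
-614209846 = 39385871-653595717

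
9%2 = 1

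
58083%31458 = 26625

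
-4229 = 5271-9500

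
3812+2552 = 6364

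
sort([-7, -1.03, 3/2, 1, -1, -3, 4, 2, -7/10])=[-7, -3, -1.03, -1, -7/10, 1, 3/2, 2, 4]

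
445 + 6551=6996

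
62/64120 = 31/32060 ≈ 0.000967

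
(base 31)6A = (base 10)196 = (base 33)5V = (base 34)5Q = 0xC4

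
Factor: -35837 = -1*35837^1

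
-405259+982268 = 577009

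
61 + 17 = 78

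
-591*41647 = -24613377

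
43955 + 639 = 44594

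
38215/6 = 6369 + 1/6 ≈ 6369.17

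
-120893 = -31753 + -89140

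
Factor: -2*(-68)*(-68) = -1*2^5*17^2 = -9248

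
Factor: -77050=-1 * 2^1 * 5^2 * 23^1 * 67^1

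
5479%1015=404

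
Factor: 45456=2^4 * 3^1 * 947^1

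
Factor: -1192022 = -1*2^1*13^1*19^2*127^1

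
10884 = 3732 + 7152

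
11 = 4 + 7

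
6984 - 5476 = 1508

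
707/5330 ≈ 0.133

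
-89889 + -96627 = -186516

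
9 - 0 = 9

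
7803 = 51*153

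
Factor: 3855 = 3^1 * 5^1 * 257^1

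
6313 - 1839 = 4474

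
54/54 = 1 = 1.00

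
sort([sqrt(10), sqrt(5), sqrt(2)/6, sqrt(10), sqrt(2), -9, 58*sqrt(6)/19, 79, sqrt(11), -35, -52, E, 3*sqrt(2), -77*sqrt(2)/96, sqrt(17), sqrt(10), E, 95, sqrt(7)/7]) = [-52, -35, -9, -77*sqrt(2)/96, sqrt(2)/6, sqrt(7)/7, sqrt(2), sqrt(5), E, E, sqrt(10), sqrt(10), sqrt(10), sqrt(11), sqrt(17), 3*sqrt(2), 58*sqrt(6)/19, 79, 95]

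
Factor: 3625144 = 2^3*453143^1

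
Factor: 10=2^1 * 5^1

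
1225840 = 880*1393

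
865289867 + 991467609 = 1856757476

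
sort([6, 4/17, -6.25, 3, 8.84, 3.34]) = [-6.25, 4/17, 3, 3.34, 6, 8.84]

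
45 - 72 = -27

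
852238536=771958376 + 80280160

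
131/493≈0.266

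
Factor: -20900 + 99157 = 139^1 * 563^1 = 78257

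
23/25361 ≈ 0.000907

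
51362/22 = 25681/11 ≈ 2334.64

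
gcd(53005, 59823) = 1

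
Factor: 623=7^1*89^1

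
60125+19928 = 80053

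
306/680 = 9/20 = 0.45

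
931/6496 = 133/928 ≈ 0.143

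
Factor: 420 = 2^2 * 3^1 * 5^1 * 7^1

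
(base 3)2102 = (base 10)65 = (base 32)21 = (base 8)101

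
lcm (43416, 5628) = 303912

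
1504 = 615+889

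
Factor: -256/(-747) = 2^8*3^(-2)*83^(-1)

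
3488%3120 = 368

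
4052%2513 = 1539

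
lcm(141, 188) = 564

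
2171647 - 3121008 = -949361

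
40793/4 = 10198+1/4 = 10198.25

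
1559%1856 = 1559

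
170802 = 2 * 85401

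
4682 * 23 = 107686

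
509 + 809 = 1318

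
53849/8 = 6731+1/8 ≈ 6731.13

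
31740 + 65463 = 97203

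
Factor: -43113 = -1*3^1*7^1*2053^1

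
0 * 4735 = 0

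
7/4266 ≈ 0.00164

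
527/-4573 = -31/269 ≈ -0.115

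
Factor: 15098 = 2^1*7549^1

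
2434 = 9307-6873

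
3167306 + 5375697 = 8543003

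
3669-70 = 3599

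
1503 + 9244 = 10747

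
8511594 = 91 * 93534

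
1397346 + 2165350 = 3562696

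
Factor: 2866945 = 5^1 * 37^1 * 15497^1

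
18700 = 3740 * 5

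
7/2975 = 1/425 ≈ 0.00235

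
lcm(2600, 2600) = 2600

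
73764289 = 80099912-6335623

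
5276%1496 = 788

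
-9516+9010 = -506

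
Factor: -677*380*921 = -1*2^2*3^1*5^1*19^1*307^1*677^1 = -236936460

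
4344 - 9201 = -4857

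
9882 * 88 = 869616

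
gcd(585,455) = 65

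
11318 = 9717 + 1601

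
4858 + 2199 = 7057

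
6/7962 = 1/1327 ≈ 0.000754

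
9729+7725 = 17454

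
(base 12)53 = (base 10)63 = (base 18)39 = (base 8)77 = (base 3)2100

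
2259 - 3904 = -1645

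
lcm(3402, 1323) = 23814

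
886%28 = 18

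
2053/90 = 22 + 73/90 ≈ 22.81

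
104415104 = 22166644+82248460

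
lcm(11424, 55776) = 948192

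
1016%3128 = 1016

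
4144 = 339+3805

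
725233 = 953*761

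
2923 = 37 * 79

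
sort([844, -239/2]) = [-239/2, 844]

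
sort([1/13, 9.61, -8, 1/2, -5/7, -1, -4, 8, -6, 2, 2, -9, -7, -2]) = [-9, -8, -7, -6, -4, -2, -1, -5/7, 1/13, 1/2, 2, 2, 8, 9.61]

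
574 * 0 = 0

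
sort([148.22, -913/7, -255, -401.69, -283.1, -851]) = [-851, -401.69, -283.1, -255, -913/7, 148.22]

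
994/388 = 2 + 109/194 ≈ 2.56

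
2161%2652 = 2161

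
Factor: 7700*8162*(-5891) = -1*2^3*5^2*7^2*11^2*43^1*53^1*137^1 = -370234033400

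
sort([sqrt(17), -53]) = [-53, sqrt(17)]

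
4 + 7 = 11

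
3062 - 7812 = -4750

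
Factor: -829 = -1*829^1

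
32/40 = 4/5 = 0.80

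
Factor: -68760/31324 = -1 * 2^1 * 3^2 * 5^1 * 41^(-1) = -90/41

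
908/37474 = 454/18737≈0.0242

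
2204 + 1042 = 3246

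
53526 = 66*811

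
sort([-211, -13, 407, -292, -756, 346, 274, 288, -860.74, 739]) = [-860.74, -756, -292, -211, -13, 274, 288, 346, 407, 739]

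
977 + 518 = 1495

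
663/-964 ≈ -0.688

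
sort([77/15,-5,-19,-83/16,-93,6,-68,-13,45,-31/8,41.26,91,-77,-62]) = [-93,-77,-68,-62,-19,-13,-83/16,-5,-31/8,77/15,6,41.26,45,91]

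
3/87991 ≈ 0.0000341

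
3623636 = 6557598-2933962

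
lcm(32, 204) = 1632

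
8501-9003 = -502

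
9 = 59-50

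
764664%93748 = 14680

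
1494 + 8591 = 10085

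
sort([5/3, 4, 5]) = [5/3, 4, 5]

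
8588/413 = 20 + 328/413 ≈ 20.79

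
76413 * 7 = 534891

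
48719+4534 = 53253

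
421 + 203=624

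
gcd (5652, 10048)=628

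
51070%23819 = 3432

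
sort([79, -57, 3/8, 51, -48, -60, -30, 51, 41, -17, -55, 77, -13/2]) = [-60, -57, -55, -48, -30, -17, -13/2, 3/8, 41, 51, 51, 77, 79]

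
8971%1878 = 1459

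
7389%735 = 39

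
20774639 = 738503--20036136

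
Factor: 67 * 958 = 2^1 * 67^1 * 479^1 = 64186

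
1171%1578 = 1171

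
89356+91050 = 180406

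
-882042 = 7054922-7936964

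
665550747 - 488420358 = 177130389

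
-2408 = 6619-9027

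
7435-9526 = -2091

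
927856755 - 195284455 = 732572300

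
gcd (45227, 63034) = 1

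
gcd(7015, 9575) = 5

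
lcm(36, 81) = 324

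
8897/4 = 2224+1/4 = 2224.25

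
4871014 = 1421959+3449055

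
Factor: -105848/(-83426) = 2^2*7^(-1)*59^(-1)*131^1 = 524/413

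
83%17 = 15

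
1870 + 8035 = 9905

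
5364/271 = 19 + 215/271 ≈ 19.79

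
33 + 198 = 231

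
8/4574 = 4/2287 ≈ 0.00175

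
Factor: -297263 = -1 * 297263^1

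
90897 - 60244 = 30653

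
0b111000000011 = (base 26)57p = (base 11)2771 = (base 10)3587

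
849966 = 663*1282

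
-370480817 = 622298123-992778940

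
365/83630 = 73/16726≈0.00436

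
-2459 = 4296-6755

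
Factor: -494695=-1 * 5^1 * 98939^1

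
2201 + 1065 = 3266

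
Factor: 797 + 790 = 3^1 * 23^2 = 1587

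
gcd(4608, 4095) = 9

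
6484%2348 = 1788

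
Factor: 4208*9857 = 2^4*263^1*9857^1 = 41478256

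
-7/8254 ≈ -0.000848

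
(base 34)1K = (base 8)66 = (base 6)130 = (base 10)54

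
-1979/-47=42 + 5/47 ≈ 42.11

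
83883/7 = 11983 + 2/7 ≈ 11983.29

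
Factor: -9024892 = -1*2^2*17^2*37^1*211^1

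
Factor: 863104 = 2^7*11^1*613^1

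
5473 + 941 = 6414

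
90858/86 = 1056 + 21/43 ≈ 1056.49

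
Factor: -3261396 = -1*2^2*3^1*173^1*1571^1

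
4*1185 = 4740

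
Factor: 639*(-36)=-1*2^2*3^4*71^1=-23004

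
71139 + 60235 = 131374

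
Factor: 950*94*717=2^2*3^1*5^2*19^1*47^1*239^1=64028100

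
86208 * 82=7069056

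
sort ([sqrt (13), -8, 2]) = [-8, 2, sqrt (13)]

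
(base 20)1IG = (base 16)308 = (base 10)776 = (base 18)272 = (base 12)548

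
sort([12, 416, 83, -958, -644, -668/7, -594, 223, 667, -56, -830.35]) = [-958, -830.35, -644, -594, -668/7, -56, 12, 83, 223, 416, 667]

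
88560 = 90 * 984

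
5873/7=839=839.00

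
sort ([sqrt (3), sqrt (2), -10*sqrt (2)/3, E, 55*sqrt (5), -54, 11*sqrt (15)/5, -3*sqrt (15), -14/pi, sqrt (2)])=[-54, -3*sqrt (15), -10*sqrt (2)/3, -14/pi, sqrt (2), sqrt (2), sqrt (3), E, 11*sqrt (15)/5, 55*sqrt (5)]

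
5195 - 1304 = 3891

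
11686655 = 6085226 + 5601429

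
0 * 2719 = 0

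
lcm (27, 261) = 783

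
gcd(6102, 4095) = 9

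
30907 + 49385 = 80292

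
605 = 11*55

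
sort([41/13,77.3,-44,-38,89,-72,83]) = [-72,-44,-38,41/13,77.3,83,89]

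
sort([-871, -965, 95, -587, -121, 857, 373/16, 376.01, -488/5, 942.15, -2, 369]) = [-965, -871, -587, -121, -488/5, -2, 373/16, 95, 369, 376.01, 857, 942.15]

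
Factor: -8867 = -1*8867^1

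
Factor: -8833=-1*11^2*73^1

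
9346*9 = 84114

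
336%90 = 66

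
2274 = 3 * 758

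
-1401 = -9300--7899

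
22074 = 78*283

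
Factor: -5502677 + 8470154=3^1*19^1*79^1*659^1=2967477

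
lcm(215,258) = 1290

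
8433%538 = 363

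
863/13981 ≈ 0.0617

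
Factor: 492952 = 2^3*43^1*1433^1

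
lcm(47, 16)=752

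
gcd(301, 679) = 7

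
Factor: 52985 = 5^1 * 10597^1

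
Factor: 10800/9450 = 2^3*7^ (-1) = 8/7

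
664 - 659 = 5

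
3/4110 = 1/1370 ≈ 0.000730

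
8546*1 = 8546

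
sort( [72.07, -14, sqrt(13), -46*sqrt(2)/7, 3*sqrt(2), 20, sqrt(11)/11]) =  [-14, -46*sqrt(2)/7, sqrt(11)/11, sqrt(13), 3*sqrt(2), 20, 72.07]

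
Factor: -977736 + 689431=-1*5^1*23^2*109^1=-288305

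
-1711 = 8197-9908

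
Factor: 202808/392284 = 2^1 * 251^1 * 971^(-1) = 502/971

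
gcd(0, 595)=595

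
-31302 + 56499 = 25197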